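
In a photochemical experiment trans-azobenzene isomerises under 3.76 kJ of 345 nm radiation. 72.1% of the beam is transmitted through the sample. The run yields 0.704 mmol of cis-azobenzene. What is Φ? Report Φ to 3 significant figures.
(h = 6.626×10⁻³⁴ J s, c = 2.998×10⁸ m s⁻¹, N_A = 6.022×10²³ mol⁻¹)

Product: 0.704 mmol = 7.04×10⁻⁴ mol.
Photon energy at 345 nm: hc/λ = (6.626×10⁻³⁴)(2.998×10⁸)/(345×10⁻⁹) = 5.758×10⁻¹⁹ J.
Incident energy: 3.76 kJ = 3760 J.
Photons incident: 3760 / 5.758×10⁻¹⁹ = 6.530×10²¹, i.e. 6.530×10²¹/6.022×10²³ = 0.01084 mol.
Fraction absorbed: 1 − 72.1/100 = 0.2790.
Photons absorbed: 0.2790 × 0.01084 = 0.003024 mol.
Φ = 7.04×10⁻⁴ mol / 0.003024 mol photons = 0.233.

Φ = 0.233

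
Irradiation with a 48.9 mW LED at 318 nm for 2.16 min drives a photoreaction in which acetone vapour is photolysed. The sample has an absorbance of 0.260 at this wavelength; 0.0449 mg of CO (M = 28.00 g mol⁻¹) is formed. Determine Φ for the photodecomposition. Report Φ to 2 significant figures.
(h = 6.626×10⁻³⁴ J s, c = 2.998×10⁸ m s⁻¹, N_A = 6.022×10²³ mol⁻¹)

Product: 0.0449 mg / 28.00 g mol⁻¹ = 1.604×10⁻⁶ mol.
Photon energy at 318 nm: hc/λ = (6.626×10⁻³⁴)(2.998×10⁸)/(318×10⁻⁹) = 6.247×10⁻¹⁹ J.
Energy delivered: (48.9 mW)(129.6 s) = 6.337 J.
Photons incident: 6.337 / 6.247×10⁻¹⁹ = 1.014×10¹⁹, i.e. 1.014×10¹⁹/6.022×10²³ = 1.684×10⁻⁵ mol.
Fraction absorbed: 1 − 10^(−0.260) = 0.4505.
Photons absorbed: 0.4505 × 1.684×10⁻⁵ = 7.586×10⁻⁶ mol.
Φ = 1.604×10⁻⁶ mol / 7.586×10⁻⁶ mol photons = 0.21.

Φ = 0.21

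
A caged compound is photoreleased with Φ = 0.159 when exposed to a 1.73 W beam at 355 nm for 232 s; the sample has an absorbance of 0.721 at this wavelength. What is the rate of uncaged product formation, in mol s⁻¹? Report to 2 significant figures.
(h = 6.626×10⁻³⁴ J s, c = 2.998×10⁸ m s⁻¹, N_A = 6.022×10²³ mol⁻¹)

6.6×10⁻⁷ mol s⁻¹

Photon energy at 355 nm: hc/λ = (6.626×10⁻³⁴)(2.998×10⁸)/(355×10⁻⁹) = 5.596×10⁻¹⁹ J.
Energy delivered: (1.73 W)(232 s) = 401.4 J.
Photons incident: 401.4 / 5.596×10⁻¹⁹ = 7.173×10²⁰, i.e. 7.173×10²⁰/6.022×10²³ = 0.001191 mol.
Fraction absorbed: 1 − 10^(−0.721) = 0.8099.
Photons absorbed: 0.8099 × 0.001191 = 9.646×10⁻⁴ mol.
Product formed: 0.159 × 9.646×10⁻⁴ = 1.534×10⁻⁴ mol.
Rate: 1.534×10⁻⁴ / 232 s = 6.6×10⁻⁷ mol s⁻¹.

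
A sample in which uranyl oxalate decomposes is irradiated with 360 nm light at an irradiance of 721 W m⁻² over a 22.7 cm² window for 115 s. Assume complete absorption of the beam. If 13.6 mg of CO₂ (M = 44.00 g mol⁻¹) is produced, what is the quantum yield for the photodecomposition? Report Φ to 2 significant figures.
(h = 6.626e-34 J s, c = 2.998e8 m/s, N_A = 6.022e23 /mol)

Φ = 0.55

Product: 13.6 mg / 44.00 g mol⁻¹ = 3.091e-4 mol.
Photon energy at 360 nm: hc/λ = (6.626e-34)(2.998e8)/(360e-9) = 5.518e-19 J.
Energy delivered: (721 W m⁻²)(22.7e-4 m²)(115 s) = 188.2 J.
Photons incident: 188.2 / 5.518e-19 = 3.411e20, i.e. 3.411e20/6.022e23 = 5.664e-4 mol.
Φ = 3.091e-4 mol / 5.664e-4 mol photons = 0.55.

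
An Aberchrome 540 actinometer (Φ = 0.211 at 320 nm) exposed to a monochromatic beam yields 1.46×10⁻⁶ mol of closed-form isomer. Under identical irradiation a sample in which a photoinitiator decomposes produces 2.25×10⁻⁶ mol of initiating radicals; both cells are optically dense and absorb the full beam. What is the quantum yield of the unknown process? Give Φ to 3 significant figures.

Φ = 0.325

Photons absorbed by the actinometer: 1.46×10⁻⁶ / 0.211 = 6.919×10⁻⁶ mol.
Φ(unknown) = 2.25×10⁻⁶ / 6.919×10⁻⁶ = 0.325.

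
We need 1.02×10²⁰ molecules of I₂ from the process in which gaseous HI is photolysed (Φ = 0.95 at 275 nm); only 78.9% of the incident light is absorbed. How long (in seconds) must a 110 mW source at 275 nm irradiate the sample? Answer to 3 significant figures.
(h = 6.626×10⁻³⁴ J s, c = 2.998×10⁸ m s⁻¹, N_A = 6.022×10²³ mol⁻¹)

t ≈ 894 s

Product: 1.02×10²⁰ / 6.022×10²³ = 1.694×10⁻⁴ mol.
Photons that must be absorbed: 1.694×10⁻⁴ / 0.95 = 1.783×10⁻⁴ mol.
Incident photons needed: 1.783×10⁻⁴ / 0.789 = 2.260×10⁻⁴ mol.
Photon energy: hc/λ = 7.224×10⁻¹⁹ J; per mole, 4.350×10⁵ J mol⁻¹.
Energy required: 2.260×10⁻⁴ × 4.350×10⁵ = 98.31 J.
Time: 98.31 J / 0.11 W = 894 s.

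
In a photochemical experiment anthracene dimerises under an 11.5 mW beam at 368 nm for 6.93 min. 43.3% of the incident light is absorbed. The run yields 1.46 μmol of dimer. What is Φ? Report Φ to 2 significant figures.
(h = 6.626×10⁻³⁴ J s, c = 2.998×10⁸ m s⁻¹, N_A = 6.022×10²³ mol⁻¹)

Product: 1.46 μmol = 1.46×10⁻⁶ mol.
Photon energy at 368 nm: hc/λ = (6.626×10⁻³⁴)(2.998×10⁸)/(368×10⁻⁹) = 5.398×10⁻¹⁹ J.
Energy delivered: (11.5 mW)(415.8 s) = 4.782 J.
Photons incident: 4.782 / 5.398×10⁻¹⁹ = 8.859×10¹⁸, i.e. 8.859×10¹⁸/6.022×10²³ = 1.471×10⁻⁵ mol.
Photons absorbed: 0.433 × 1.471×10⁻⁵ = 6.369×10⁻⁶ mol.
Φ = 1.46×10⁻⁶ mol / 6.369×10⁻⁶ mol photons = 0.23.

Φ = 0.23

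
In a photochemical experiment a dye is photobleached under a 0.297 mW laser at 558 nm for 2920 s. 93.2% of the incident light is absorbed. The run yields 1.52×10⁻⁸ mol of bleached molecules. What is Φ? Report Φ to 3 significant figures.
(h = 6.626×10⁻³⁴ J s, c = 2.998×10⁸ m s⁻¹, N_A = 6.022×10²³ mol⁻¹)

Photon energy at 558 nm: hc/λ = (6.626×10⁻³⁴)(2.998×10⁸)/(558×10⁻⁹) = 3.560×10⁻¹⁹ J.
Energy delivered: (0.297 mW)(2920 s) = 0.8672 J.
Photons incident: 0.8672 / 3.560×10⁻¹⁹ = 2.436×10¹⁸, i.e. 2.436×10¹⁸/6.022×10²³ = 4.045×10⁻⁶ mol.
Photons absorbed: 0.932 × 4.045×10⁻⁶ = 3.770×10⁻⁶ mol.
Φ = 1.52×10⁻⁸ mol / 3.770×10⁻⁶ mol photons = 0.00403.

Φ = 0.00403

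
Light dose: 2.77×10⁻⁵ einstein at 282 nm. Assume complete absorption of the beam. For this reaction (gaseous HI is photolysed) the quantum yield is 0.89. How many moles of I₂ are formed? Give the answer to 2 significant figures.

Product: Φ × n_abs = 0.89 × 2.77×10⁻⁵ = 2.465×10⁻⁵ mol.

2.5×10⁻⁵ mol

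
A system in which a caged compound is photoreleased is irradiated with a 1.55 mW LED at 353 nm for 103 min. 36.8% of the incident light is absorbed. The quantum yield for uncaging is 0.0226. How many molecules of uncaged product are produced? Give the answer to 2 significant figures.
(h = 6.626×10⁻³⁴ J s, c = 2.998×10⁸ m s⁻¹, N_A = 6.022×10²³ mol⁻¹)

1.4×10¹⁷ molecules

Photon energy at 353 nm: hc/λ = (6.626×10⁻³⁴)(2.998×10⁸)/(353×10⁻⁹) = 5.627×10⁻¹⁹ J.
Energy delivered: (1.55 mW)(6180 s) = 9.579 J.
Photons incident: 9.579 / 5.627×10⁻¹⁹ = 1.702×10¹⁹, i.e. 1.702×10¹⁹/6.022×10²³ = 2.826×10⁻⁵ mol.
Photons absorbed: 0.368 × 2.826×10⁻⁵ = 1.040×10⁻⁵ mol.
Product: Φ × n_abs = 0.0226 × 1.040×10⁻⁵ = 2.350×10⁻⁷ mol.
As a count: 2.350×10⁻⁷ × 6.022×10²³ = 1.4×10¹⁷.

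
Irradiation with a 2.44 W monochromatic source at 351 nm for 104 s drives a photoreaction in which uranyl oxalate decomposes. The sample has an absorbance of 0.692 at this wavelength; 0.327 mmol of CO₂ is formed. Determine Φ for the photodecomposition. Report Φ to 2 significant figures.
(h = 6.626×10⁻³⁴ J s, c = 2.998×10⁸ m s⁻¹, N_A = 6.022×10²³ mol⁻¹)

Product: 0.327 mmol = 3.27×10⁻⁴ mol.
Photon energy at 351 nm: hc/λ = (6.626×10⁻³⁴)(2.998×10⁸)/(351×10⁻⁹) = 5.659×10⁻¹⁹ J.
Energy delivered: (2.44 W)(104 s) = 253.8 J.
Photons incident: 253.8 / 5.659×10⁻¹⁹ = 4.485×10²⁰, i.e. 4.485×10²⁰/6.022×10²³ = 7.448×10⁻⁴ mol.
Fraction absorbed: 1 − 10^(−0.692) = 0.7968.
Photons absorbed: 0.7968 × 7.448×10⁻⁴ = 5.935×10⁻⁴ mol.
Φ = 3.27×10⁻⁴ mol / 5.935×10⁻⁴ mol photons = 0.55.

Φ = 0.55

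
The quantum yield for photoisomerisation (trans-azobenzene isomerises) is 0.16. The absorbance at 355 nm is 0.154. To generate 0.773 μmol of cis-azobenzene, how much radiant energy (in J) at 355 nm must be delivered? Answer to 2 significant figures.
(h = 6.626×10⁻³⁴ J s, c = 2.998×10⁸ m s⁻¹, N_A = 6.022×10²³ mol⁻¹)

Product: 0.773 μmol = 7.73×10⁻⁷ mol.
Photons that must be absorbed: 7.73×10⁻⁷ / 0.16 = 4.831×10⁻⁶ mol.
Fraction absorbed: 1 − 10^(−0.154) = 0.2985.
Incident photons needed: 4.831×10⁻⁶ / 0.2985 = 1.618×10⁻⁵ mol.
Photon energy: hc/λ = 5.596×10⁻¹⁹ J; per mole, 3.370×10⁵ J mol⁻¹.
Energy required: 1.618×10⁻⁵ × 3.370×10⁵ = 5.5 J.

5.5 J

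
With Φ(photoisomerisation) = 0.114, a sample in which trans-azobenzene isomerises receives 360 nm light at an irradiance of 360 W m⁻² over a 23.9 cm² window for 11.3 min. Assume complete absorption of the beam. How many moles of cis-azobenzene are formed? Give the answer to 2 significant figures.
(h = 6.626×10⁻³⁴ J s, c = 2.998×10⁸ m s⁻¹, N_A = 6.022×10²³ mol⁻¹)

Photon energy at 360 nm: hc/λ = (6.626×10⁻³⁴)(2.998×10⁸)/(360×10⁻⁹) = 5.518×10⁻¹⁹ J.
Energy delivered: (360 W m⁻²)(23.9×10⁻⁴ m²)(678 s) = 583.4 J.
Photons incident: 583.4 / 5.518×10⁻¹⁹ = 1.057×10²¹, i.e. 1.057×10²¹/6.022×10²³ = 0.001755 mol.
Product: Φ × n_abs = 0.114 × 0.001755 = 2.001×10⁻⁴ mol.

2.0×10⁻⁴ mol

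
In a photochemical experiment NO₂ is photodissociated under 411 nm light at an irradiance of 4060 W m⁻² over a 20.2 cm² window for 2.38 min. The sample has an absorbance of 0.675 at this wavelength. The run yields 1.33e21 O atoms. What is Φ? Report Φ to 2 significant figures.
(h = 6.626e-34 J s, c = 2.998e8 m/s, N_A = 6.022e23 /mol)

Φ = 0.70

Product: 1.33e21 / 6.022e23 = 0.002209 mol.
Photon energy at 411 nm: hc/λ = (6.626e-34)(2.998e8)/(411e-9) = 4.833e-19 J.
Energy delivered: (4060 W m⁻²)(20.2e-4 m²)(142.8 s) = 1171 J.
Photons incident: 1171 / 4.833e-19 = 2.423e21, i.e. 2.423e21/6.022e23 = 0.004024 mol.
Fraction absorbed: 1 − 10^(−0.675) = 0.7887.
Photons absorbed: 0.7887 × 0.004024 = 0.003174 mol.
Φ = 0.002209 mol / 0.003174 mol photons = 0.70.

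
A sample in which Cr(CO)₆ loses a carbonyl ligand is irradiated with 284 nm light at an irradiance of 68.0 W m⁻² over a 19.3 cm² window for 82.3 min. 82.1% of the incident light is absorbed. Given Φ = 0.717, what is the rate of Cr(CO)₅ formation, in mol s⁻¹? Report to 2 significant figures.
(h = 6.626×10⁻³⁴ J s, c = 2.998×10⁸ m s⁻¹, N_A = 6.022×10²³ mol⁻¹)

1.8×10⁻⁷ mol s⁻¹

Photon energy at 284 nm: hc/λ = (6.626×10⁻³⁴)(2.998×10⁸)/(284×10⁻⁹) = 6.995×10⁻¹⁹ J.
Energy delivered: (68.0 W m⁻²)(19.3×10⁻⁴ m²)(4938 s) = 648.1 J.
Photons incident: 648.1 / 6.995×10⁻¹⁹ = 9.265×10²⁰, i.e. 9.265×10²⁰/6.022×10²³ = 0.001539 mol.
Photons absorbed: 0.821 × 0.001539 = 0.001264 mol.
Product formed: 0.717 × 0.001264 = 9.063×10⁻⁴ mol.
Rate: 9.063×10⁻⁴ / 4938 s = 1.8×10⁻⁷ mol s⁻¹.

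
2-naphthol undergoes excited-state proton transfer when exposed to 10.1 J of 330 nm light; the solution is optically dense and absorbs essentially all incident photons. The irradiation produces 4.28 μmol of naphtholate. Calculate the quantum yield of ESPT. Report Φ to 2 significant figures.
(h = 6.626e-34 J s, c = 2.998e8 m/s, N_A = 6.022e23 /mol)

Product: 4.28 μmol = 4.28e-6 mol.
Photon energy at 330 nm: hc/λ = (6.626e-34)(2.998e8)/(330e-9) = 6.020e-19 J.
Photons incident: 10.1 / 6.020e-19 = 1.678e19, i.e. 1.678e19/6.022e23 = 2.786e-5 mol.
Φ = 4.28e-6 mol / 2.786e-5 mol photons = 0.15.

Φ = 0.15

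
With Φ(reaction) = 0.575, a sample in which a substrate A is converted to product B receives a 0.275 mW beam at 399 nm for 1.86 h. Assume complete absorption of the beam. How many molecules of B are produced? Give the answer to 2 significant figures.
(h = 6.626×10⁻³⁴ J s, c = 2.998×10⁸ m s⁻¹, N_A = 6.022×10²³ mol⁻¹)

Photon energy at 399 nm: hc/λ = (6.626×10⁻³⁴)(2.998×10⁸)/(399×10⁻⁹) = 4.979×10⁻¹⁹ J.
Energy delivered: (0.275 mW)(6696 s) = 1.841 J.
Photons incident: 1.841 / 4.979×10⁻¹⁹ = 3.698×10¹⁸, i.e. 3.698×10¹⁸/6.022×10²³ = 6.141×10⁻⁶ mol.
Product: Φ × n_abs = 0.575 × 6.141×10⁻⁶ = 3.531×10⁻⁶ mol.
As a count: 3.531×10⁻⁶ × 6.022×10²³ = 2.1×10¹⁸.

2.1×10¹⁸ molecules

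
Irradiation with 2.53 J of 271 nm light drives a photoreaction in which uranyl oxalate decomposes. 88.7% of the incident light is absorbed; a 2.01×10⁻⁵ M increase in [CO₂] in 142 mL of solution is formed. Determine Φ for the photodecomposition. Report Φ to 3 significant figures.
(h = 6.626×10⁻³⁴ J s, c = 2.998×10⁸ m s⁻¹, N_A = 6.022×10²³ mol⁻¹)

Product: (2.01×10⁻⁵ M)(0.142 L) = 2.854×10⁻⁶ mol.
Photon energy at 271 nm: hc/λ = (6.626×10⁻³⁴)(2.998×10⁸)/(271×10⁻⁹) = 7.330×10⁻¹⁹ J.
Photons incident: 2.53 / 7.330×10⁻¹⁹ = 3.452×10¹⁸, i.e. 3.452×10¹⁸/6.022×10²³ = 5.732×10⁻⁶ mol.
Photons absorbed: 0.887 × 5.732×10⁻⁶ = 5.084×10⁻⁶ mol.
Φ = 2.854×10⁻⁶ mol / 5.084×10⁻⁶ mol photons = 0.561.

Φ = 0.561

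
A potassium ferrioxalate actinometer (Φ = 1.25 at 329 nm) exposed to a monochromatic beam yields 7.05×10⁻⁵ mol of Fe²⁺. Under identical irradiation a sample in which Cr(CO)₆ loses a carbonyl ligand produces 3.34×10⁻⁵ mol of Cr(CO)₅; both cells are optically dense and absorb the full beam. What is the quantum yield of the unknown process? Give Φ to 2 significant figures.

Photons absorbed by the actinometer: 7.05×10⁻⁵ / 1.25 = 5.640×10⁻⁵ mol.
Φ(unknown) = 3.34×10⁻⁵ / 5.640×10⁻⁵ = 0.59.

Φ = 0.59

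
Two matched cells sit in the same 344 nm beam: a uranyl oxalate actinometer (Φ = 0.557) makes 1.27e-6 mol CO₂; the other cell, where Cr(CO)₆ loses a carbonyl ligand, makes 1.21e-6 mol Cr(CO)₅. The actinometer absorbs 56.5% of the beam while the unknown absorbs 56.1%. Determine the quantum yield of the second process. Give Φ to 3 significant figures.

Φ = 0.534

Photons absorbed by the actinometer: 1.27e-6 / 0.557 = 2.280e-6 mol.
Incident flux: 2.280e-6 / 0.565 = 4.035e-6 einstein.
Absorbed by unknown: 0.561 × 4.035e-6 = 2.264e-6 mol.
Φ(unknown) = 1.21e-6 / 2.264e-6 = 0.534.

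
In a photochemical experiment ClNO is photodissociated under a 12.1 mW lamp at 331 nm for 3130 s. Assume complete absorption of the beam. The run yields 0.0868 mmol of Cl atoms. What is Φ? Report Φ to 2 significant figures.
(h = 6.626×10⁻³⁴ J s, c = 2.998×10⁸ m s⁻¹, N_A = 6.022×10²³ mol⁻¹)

Product: 0.0868 mmol = 8.68×10⁻⁵ mol.
Photon energy at 331 nm: hc/λ = (6.626×10⁻³⁴)(2.998×10⁸)/(331×10⁻⁹) = 6.001×10⁻¹⁹ J.
Energy delivered: (12.1 mW)(3130 s) = 37.87 J.
Photons incident: 37.87 / 6.001×10⁻¹⁹ = 6.311×10¹⁹, i.e. 6.311×10¹⁹/6.022×10²³ = 1.048×10⁻⁴ mol.
Φ = 8.68×10⁻⁵ mol / 1.048×10⁻⁴ mol photons = 0.83.

Φ = 0.83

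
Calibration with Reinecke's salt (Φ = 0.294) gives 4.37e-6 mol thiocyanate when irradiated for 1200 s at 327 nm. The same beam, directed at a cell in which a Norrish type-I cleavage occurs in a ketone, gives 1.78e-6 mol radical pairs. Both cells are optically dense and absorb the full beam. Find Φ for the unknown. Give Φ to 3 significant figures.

Φ = 0.120

Photons absorbed by the actinometer: 4.37e-6 / 0.294 = 1.486e-5 mol.
Φ(unknown) = 1.78e-6 / 1.486e-5 = 0.120.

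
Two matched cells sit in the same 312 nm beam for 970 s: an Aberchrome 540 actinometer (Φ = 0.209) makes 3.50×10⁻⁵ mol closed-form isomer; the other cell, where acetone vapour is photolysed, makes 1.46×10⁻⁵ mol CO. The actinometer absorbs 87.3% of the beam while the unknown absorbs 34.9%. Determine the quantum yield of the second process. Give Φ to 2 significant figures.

Φ = 0.22

Photons absorbed by the actinometer: 3.50×10⁻⁵ / 0.209 = 1.675×10⁻⁴ mol.
Incident flux: 1.675×10⁻⁴ / 0.873 = 1.919×10⁻⁴ einstein.
Absorbed by unknown: 0.349 × 1.919×10⁻⁴ = 6.697×10⁻⁵ mol.
Φ(unknown) = 1.46×10⁻⁵ / 6.697×10⁻⁵ = 0.22.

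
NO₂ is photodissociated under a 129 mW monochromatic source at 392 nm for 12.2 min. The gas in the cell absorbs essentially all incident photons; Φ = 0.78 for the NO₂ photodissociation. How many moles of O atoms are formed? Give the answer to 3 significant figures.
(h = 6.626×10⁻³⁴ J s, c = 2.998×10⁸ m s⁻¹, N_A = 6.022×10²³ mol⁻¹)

2.41×10⁻⁴ mol

Photon energy at 392 nm: hc/λ = (6.626×10⁻³⁴)(2.998×10⁸)/(392×10⁻⁹) = 5.068×10⁻¹⁹ J.
Energy delivered: (129 mW)(732 s) = 94.43 J.
Photons incident: 94.43 / 5.068×10⁻¹⁹ = 1.863×10²⁰, i.e. 1.863×10²⁰/6.022×10²³ = 3.094×10⁻⁴ mol.
Product: Φ × n_abs = 0.78 × 3.094×10⁻⁴ = 2.413×10⁻⁴ mol.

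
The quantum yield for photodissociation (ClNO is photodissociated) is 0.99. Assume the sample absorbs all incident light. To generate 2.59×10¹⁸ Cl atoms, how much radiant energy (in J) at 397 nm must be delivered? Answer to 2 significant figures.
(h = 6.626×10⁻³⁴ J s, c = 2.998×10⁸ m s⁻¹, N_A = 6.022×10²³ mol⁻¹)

Product: 2.59×10¹⁸ / 6.022×10²³ = 4.301×10⁻⁶ mol.
Photons that must be absorbed: 4.301×10⁻⁶ / 0.99 = 4.344×10⁻⁶ mol.
Photon energy: hc/λ = 5.004×10⁻¹⁹ J; per mole, 3.013×10⁵ J mol⁻¹.
Energy required: 4.344×10⁻⁶ × 3.013×10⁵ = 1.3 J.

1.3 J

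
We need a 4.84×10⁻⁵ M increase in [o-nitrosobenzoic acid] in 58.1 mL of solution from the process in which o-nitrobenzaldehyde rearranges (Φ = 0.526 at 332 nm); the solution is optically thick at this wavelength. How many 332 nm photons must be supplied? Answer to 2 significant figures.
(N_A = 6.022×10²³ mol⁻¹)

3.2×10¹⁸ photons

Product: (4.84×10⁻⁵ M)(0.0581 L) = 2.812×10⁻⁶ mol.
Photons that must be absorbed: 2.812×10⁻⁶ / 0.526 = 5.346×10⁻⁶ mol.
Photon count: 5.346×10⁻⁶ × 6.022×10²³ = 3.2×10¹⁸.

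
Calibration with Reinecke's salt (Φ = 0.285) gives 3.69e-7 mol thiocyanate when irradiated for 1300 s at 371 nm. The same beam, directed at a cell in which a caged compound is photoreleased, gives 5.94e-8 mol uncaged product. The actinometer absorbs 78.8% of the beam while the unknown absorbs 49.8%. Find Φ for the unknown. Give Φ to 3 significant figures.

Φ = 0.0726

Photons absorbed by the actinometer: 3.69e-7 / 0.285 = 1.295e-6 mol.
Incident flux: 1.295e-6 / 0.788 = 1.643e-6 einstein.
Absorbed by unknown: 0.498 × 1.643e-6 = 8.182e-7 mol.
Φ(unknown) = 5.94e-8 / 8.182e-7 = 0.0726.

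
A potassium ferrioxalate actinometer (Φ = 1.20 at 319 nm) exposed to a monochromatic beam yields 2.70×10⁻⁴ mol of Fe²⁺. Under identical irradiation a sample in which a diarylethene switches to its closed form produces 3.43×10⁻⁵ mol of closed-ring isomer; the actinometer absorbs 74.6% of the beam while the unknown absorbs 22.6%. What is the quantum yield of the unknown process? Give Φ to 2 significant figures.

Φ = 0.50

Photons absorbed by the actinometer: 2.70×10⁻⁴ / 1.20 = 2.250×10⁻⁴ mol.
Incident flux: 2.250×10⁻⁴ / 0.746 = 3.016×10⁻⁴ einstein.
Absorbed by unknown: 0.226 × 3.016×10⁻⁴ = 6.816×10⁻⁵ mol.
Φ(unknown) = 3.43×10⁻⁵ / 6.816×10⁻⁵ = 0.50.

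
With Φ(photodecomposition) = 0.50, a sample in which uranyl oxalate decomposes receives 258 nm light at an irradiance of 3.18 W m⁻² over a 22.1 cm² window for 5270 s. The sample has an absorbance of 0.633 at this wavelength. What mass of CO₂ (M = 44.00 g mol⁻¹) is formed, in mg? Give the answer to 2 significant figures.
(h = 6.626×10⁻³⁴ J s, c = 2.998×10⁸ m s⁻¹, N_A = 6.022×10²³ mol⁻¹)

1.3 mg

Photon energy at 258 nm: hc/λ = (6.626×10⁻³⁴)(2.998×10⁸)/(258×10⁻⁹) = 7.700×10⁻¹⁹ J.
Energy delivered: (3.18 W m⁻²)(22.1×10⁻⁴ m²)(5270 s) = 37.04 J.
Photons incident: 37.04 / 7.700×10⁻¹⁹ = 4.810×10¹⁹, i.e. 4.810×10¹⁹/6.022×10²³ = 7.987×10⁻⁵ mol.
Fraction absorbed: 1 − 10^(−0.633) = 0.7672.
Photons absorbed: 0.7672 × 7.987×10⁻⁵ = 6.128×10⁻⁵ mol.
Product: Φ × n_abs = 0.50 × 6.128×10⁻⁵ = 3.064×10⁻⁵ mol.
Mass: 3.064×10⁻⁵ × 44.00 = 0.001348 g = 1.3 mg.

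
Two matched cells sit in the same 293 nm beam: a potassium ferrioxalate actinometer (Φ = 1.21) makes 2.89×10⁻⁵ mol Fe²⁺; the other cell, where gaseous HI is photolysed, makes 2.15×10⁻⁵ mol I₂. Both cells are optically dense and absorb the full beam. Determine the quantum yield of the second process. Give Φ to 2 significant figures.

Φ = 0.90

Photons absorbed by the actinometer: 2.89×10⁻⁵ / 1.21 = 2.388×10⁻⁵ mol.
Φ(unknown) = 2.15×10⁻⁵ / 2.388×10⁻⁵ = 0.90.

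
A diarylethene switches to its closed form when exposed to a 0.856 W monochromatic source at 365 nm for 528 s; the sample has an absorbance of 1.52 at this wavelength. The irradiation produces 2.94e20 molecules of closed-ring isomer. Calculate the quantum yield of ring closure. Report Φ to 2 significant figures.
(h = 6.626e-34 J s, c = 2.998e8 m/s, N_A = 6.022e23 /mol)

Product: 2.94e20 / 6.022e23 = 4.882e-4 mol.
Photon energy at 365 nm: hc/λ = (6.626e-34)(2.998e8)/(365e-9) = 5.442e-19 J.
Energy delivered: (0.856 W)(528 s) = 452.0 J.
Photons incident: 452.0 / 5.442e-19 = 8.306e20, i.e. 8.306e20/6.022e23 = 0.001379 mol.
Fraction absorbed: 1 − 10^(−1.52) = 0.9698.
Photons absorbed: 0.9698 × 0.001379 = 0.001337 mol.
Φ = 4.882e-4 mol / 0.001337 mol photons = 0.37.

Φ = 0.37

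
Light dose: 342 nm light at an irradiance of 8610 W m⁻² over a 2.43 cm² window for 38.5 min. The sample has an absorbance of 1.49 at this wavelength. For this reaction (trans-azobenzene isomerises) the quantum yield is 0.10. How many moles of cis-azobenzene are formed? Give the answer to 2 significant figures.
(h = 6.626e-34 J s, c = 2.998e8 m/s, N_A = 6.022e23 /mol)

0.0013 mol

Photon energy at 342 nm: hc/λ = (6.626e-34)(2.998e8)/(342e-9) = 5.808e-19 J.
Energy delivered: (8610 W m⁻²)(2.43e-4 m²)(2310 s) = 4833 J.
Photons incident: 4833 / 5.808e-19 = 8.321e21, i.e. 8.321e21/6.022e23 = 0.01382 mol.
Fraction absorbed: 1 − 10^(−1.49) = 0.9676.
Photons absorbed: 0.9676 × 0.01382 = 0.01337 mol.
Product: Φ × n_abs = 0.10 × 0.01337 = 0.001337 mol.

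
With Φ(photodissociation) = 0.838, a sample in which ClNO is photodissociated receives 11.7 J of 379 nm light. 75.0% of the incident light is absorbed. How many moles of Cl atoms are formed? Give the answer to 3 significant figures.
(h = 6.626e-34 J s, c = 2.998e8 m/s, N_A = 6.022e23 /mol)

Photon energy at 379 nm: hc/λ = (6.626e-34)(2.998e8)/(379e-9) = 5.241e-19 J.
Photons incident: 11.7 / 5.241e-19 = 2.232e19, i.e. 2.232e19/6.022e23 = 3.706e-5 mol.
Photons absorbed: 0.750 × 3.706e-5 = 2.780e-5 mol.
Product: Φ × n_abs = 0.838 × 2.780e-5 = 2.330e-5 mol.

2.33e-5 mol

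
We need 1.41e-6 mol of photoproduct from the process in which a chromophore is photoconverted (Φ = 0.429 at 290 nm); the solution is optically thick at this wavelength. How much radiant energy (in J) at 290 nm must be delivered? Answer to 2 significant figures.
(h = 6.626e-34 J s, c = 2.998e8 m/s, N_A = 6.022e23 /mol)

1.4 J

Photons that must be absorbed: 1.41e-6 / 0.429 = 3.287e-6 mol.
Photon energy: hc/λ = 6.850e-19 J; per mole, 4.125e5 J mol⁻¹.
Energy required: 3.287e-6 × 4.125e5 = 1.4 J.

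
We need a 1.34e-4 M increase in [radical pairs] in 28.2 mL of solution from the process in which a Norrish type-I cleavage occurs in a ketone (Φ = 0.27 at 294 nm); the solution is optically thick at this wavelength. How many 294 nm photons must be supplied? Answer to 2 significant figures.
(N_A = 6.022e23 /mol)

Product: (1.34e-4 M)(0.0282 L) = 3.779e-6 mol.
Photons that must be absorbed: 3.779e-6 / 0.27 = 1.400e-5 mol.
Photon count: 1.400e-5 × 6.022e23 = 8.4e18.

8.4e18 photons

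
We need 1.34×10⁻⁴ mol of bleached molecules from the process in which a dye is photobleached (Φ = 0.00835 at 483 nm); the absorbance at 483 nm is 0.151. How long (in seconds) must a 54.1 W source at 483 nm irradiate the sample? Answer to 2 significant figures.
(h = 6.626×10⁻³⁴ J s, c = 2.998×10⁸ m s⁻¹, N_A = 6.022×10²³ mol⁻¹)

Photons that must be absorbed: 1.34×10⁻⁴ / 0.00835 = 0.01605 mol.
Fraction absorbed: 1 − 10^(−0.151) = 0.2937.
Incident photons needed: 0.01605 / 0.2937 = 0.05465 mol.
Photon energy: hc/λ = 4.113×10⁻¹⁹ J; per mole, 2.477×10⁵ J mol⁻¹.
Energy required: 0.05465 × 2.477×10⁵ = 1.354×10⁴ J.
Time: 1.354×10⁴ J / 54.1 W = 250 s.

t ≈ 250 s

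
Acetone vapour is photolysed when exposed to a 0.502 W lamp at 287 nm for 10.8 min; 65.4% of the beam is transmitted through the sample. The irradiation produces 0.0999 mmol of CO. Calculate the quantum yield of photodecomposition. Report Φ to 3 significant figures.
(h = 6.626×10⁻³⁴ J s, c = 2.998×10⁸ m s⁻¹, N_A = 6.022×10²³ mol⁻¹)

Φ = 0.370

Product: 0.0999 mmol = 9.99×10⁻⁵ mol.
Photon energy at 287 nm: hc/λ = (6.626×10⁻³⁴)(2.998×10⁸)/(287×10⁻⁹) = 6.922×10⁻¹⁹ J.
Energy delivered: (0.502 W)(648 s) = 325.3 J.
Photons incident: 325.3 / 6.922×10⁻¹⁹ = 4.700×10²⁰, i.e. 4.700×10²⁰/6.022×10²³ = 7.805×10⁻⁴ mol.
Fraction absorbed: 1 − 65.4/100 = 0.3460.
Photons absorbed: 0.3460 × 7.805×10⁻⁴ = 2.701×10⁻⁴ mol.
Φ = 9.99×10⁻⁵ mol / 2.701×10⁻⁴ mol photons = 0.370.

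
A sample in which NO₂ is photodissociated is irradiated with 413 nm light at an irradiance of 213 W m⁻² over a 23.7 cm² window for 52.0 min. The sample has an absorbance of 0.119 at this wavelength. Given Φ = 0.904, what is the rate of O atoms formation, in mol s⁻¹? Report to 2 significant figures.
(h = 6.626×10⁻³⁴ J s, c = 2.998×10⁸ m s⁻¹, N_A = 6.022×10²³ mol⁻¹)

3.8×10⁻⁷ mol s⁻¹

Photon energy at 413 nm: hc/λ = (6.626×10⁻³⁴)(2.998×10⁸)/(413×10⁻⁹) = 4.810×10⁻¹⁹ J.
Energy delivered: (213 W m⁻²)(23.7×10⁻⁴ m²)(3120 s) = 1575 J.
Photons incident: 1575 / 4.810×10⁻¹⁹ = 3.274×10²¹, i.e. 3.274×10²¹/6.022×10²³ = 0.005437 mol.
Fraction absorbed: 1 − 10^(−0.119) = 0.2397.
Photons absorbed: 0.2397 × 0.005437 = 0.001303 mol.
Product formed: 0.904 × 0.001303 = 0.001178 mol.
Rate: 0.001178 / 3120 s = 3.8×10⁻⁷ mol s⁻¹.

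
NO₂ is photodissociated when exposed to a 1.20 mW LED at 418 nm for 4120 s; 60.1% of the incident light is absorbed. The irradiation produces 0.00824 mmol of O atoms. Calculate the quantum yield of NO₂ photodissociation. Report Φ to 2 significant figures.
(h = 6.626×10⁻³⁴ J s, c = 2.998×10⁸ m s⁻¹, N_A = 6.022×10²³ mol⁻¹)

Product: 0.00824 mmol = 8.24×10⁻⁶ mol.
Photon energy at 418 nm: hc/λ = (6.626×10⁻³⁴)(2.998×10⁸)/(418×10⁻⁹) = 4.752×10⁻¹⁹ J.
Energy delivered: (1.20 mW)(4120 s) = 4.944 J.
Photons incident: 4.944 / 4.752×10⁻¹⁹ = 1.040×10¹⁹, i.e. 1.040×10¹⁹/6.022×10²³ = 1.727×10⁻⁵ mol.
Photons absorbed: 0.601 × 1.727×10⁻⁵ = 1.038×10⁻⁵ mol.
Φ = 8.24×10⁻⁶ mol / 1.038×10⁻⁵ mol photons = 0.79.

Φ = 0.79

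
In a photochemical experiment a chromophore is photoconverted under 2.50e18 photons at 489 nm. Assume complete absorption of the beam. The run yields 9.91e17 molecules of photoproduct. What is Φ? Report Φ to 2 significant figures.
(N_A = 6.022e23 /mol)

Product: 9.91e17 / 6.022e23 = 1.646e-6 mol.
Moles of photons: 2.50e18 / 6.022e23 = 4.151e-6 mol.
Φ = 1.646e-6 mol / 4.151e-6 mol photons = 0.40.

Φ = 0.40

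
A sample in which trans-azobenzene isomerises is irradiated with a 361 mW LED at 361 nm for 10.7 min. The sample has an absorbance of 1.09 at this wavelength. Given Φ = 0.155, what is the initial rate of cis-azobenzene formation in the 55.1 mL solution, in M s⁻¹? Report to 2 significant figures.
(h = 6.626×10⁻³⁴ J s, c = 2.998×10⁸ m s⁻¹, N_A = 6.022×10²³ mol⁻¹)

Photon energy at 361 nm: hc/λ = (6.626×10⁻³⁴)(2.998×10⁸)/(361×10⁻⁹) = 5.503×10⁻¹⁹ J.
Energy delivered: (361 mW)(642 s) = 231.8 J.
Photons incident: 231.8 / 5.503×10⁻¹⁹ = 4.212×10²⁰, i.e. 4.212×10²⁰/6.022×10²³ = 6.994×10⁻⁴ mol.
Fraction absorbed: 1 − 10^(−1.09) = 0.9187.
Photons absorbed: 0.9187 × 6.994×10⁻⁴ = 6.425×10⁻⁴ mol.
Product formed: 0.155 × 6.425×10⁻⁴ = 9.959×10⁻⁵ mol.
Rate: 9.959×10⁻⁵ mol / (642 s × 0.0551 L) = 2.8×10⁻⁶ M s⁻¹.

2.8×10⁻⁶ M s⁻¹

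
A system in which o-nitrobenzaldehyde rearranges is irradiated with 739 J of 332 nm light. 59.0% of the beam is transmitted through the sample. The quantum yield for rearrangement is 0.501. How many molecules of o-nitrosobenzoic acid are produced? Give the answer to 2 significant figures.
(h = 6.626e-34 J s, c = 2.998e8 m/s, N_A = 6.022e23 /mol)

2.5e20 molecules

Photon energy at 332 nm: hc/λ = (6.626e-34)(2.998e8)/(332e-9) = 5.983e-19 J.
Photons incident: 739 / 5.983e-19 = 1.235e21, i.e. 1.235e21/6.022e23 = 0.002051 mol.
Fraction absorbed: 1 − 59.0/100 = 0.4100.
Photons absorbed: 0.4100 × 0.002051 = 8.409e-4 mol.
Product: Φ × n_abs = 0.501 × 8.409e-4 = 4.213e-4 mol.
As a count: 4.213e-4 × 6.022e23 = 2.5e20.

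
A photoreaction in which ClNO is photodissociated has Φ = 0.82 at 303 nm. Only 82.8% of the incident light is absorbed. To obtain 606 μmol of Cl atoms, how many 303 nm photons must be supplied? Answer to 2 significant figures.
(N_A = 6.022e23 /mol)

5.4e20 photons

Product: 606 μmol = 6.06e-4 mol.
Photons that must be absorbed: 6.06e-4 / 0.82 = 7.390e-4 mol.
Incident photons needed: 7.390e-4 / 0.828 = 8.925e-4 mol.
Photon count: 8.925e-4 × 6.022e23 = 5.4e20.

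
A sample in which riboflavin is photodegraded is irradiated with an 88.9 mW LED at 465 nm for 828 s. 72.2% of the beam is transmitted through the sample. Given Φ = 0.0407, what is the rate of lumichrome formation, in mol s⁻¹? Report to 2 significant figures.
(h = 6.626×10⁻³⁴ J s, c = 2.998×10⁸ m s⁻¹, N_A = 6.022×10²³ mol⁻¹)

Photon energy at 465 nm: hc/λ = (6.626×10⁻³⁴)(2.998×10⁸)/(465×10⁻⁹) = 4.272×10⁻¹⁹ J.
Energy delivered: (88.9 mW)(828 s) = 73.61 J.
Photons incident: 73.61 / 4.272×10⁻¹⁹ = 1.723×10²⁰, i.e. 1.723×10²⁰/6.022×10²³ = 2.861×10⁻⁴ mol.
Fraction absorbed: 1 − 72.2/100 = 0.2780.
Photons absorbed: 0.2780 × 2.861×10⁻⁴ = 7.954×10⁻⁵ mol.
Product formed: 0.0407 × 7.954×10⁻⁵ = 3.237×10⁻⁶ mol.
Rate: 3.237×10⁻⁶ / 828 s = 3.9×10⁻⁹ mol s⁻¹.

3.9×10⁻⁹ mol s⁻¹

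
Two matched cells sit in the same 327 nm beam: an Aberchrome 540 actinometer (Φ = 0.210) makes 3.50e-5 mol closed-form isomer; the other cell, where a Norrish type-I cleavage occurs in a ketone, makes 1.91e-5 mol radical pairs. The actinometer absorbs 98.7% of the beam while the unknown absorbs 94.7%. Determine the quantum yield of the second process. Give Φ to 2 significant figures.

Photons absorbed by the actinometer: 3.50e-5 / 0.210 = 1.667e-4 mol.
Incident flux: 1.667e-4 / 0.987 = 1.689e-4 einstein.
Absorbed by unknown: 0.947 × 1.689e-4 = 1.599e-4 mol.
Φ(unknown) = 1.91e-5 / 1.599e-4 = 0.12.

Φ = 0.12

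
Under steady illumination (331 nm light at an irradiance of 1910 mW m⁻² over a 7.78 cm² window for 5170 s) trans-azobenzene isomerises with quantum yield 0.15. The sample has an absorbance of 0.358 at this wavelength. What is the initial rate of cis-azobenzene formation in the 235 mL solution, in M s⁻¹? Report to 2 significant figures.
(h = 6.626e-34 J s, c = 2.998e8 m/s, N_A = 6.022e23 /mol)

Photon energy at 331 nm: hc/λ = (6.626e-34)(2.998e8)/(331e-9) = 6.001e-19 J.
Energy delivered: (1910 mW m⁻²)(7.78e-4 m²)(5170 s) = 7.683 J.
Photons incident: 7.683 / 6.001e-19 = 1.280e19, i.e. 1.280e19/6.022e23 = 2.126e-5 mol.
Fraction absorbed: 1 − 10^(−0.358) = 0.5615.
Photons absorbed: 0.5615 × 2.126e-5 = 1.194e-5 mol.
Product formed: 0.15 × 1.194e-5 = 1.791e-6 mol.
Rate: 1.791e-6 mol / (5170 s × 0.235 L) = 1.5e-9 M s⁻¹.

1.5e-9 M s⁻¹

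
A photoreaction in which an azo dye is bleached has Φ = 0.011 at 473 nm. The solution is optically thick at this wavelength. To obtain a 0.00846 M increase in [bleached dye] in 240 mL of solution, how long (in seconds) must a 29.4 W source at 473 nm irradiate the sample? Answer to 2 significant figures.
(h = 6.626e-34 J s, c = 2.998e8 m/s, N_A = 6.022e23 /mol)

t ≈ 1600 s

Product: (0.00846 M)(0.24 L) = 0.002030 mol.
Photons that must be absorbed: 0.002030 / 0.011 = 0.1845 mol.
Photon energy: hc/λ = 4.200e-19 J; per mole, 2.529e5 J mol⁻¹.
Energy required: 0.1845 × 2.529e5 = 4.666e4 J.
Time: 4.666e4 J / 29.4 W = 1600 s.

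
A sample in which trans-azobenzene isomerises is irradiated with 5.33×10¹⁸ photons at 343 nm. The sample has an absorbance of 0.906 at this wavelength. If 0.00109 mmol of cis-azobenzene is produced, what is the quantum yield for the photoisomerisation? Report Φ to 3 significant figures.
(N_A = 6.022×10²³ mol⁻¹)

Product: 0.00109 mmol = 1.09×10⁻⁶ mol.
Moles of photons: 5.33×10¹⁸ / 6.022×10²³ = 8.851×10⁻⁶ mol.
Fraction absorbed: 1 − 10^(−0.906) = 0.8758.
Photons absorbed: 0.8758 × 8.851×10⁻⁶ = 7.752×10⁻⁶ mol.
Φ = 1.09×10⁻⁶ mol / 7.752×10⁻⁶ mol photons = 0.141.

Φ = 0.141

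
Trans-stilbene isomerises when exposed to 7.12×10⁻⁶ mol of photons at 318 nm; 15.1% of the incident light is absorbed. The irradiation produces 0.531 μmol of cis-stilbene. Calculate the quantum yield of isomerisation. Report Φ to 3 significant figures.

Φ = 0.494

Product: 0.531 μmol = 5.31×10⁻⁷ mol.
Photons absorbed: 0.151 × 7.12×10⁻⁶ = 1.075×10⁻⁶ mol.
Φ = 5.31×10⁻⁷ mol / 1.075×10⁻⁶ mol photons = 0.494.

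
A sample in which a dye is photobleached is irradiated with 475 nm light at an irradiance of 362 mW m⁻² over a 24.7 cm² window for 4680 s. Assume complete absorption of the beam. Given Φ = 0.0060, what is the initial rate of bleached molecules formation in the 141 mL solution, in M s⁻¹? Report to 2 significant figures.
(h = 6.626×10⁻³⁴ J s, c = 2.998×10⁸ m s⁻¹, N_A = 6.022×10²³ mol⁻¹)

1.5×10⁻¹⁰ M s⁻¹

Photon energy at 475 nm: hc/λ = (6.626×10⁻³⁴)(2.998×10⁸)/(475×10⁻⁹) = 4.182×10⁻¹⁹ J.
Energy delivered: (362 mW m⁻²)(24.7×10⁻⁴ m²)(4680 s) = 4.185 J.
Photons incident: 4.185 / 4.182×10⁻¹⁹ = 1.001×10¹⁹, i.e. 1.001×10¹⁹/6.022×10²³ = 1.662×10⁻⁵ mol.
Product formed: 0.0060 × 1.662×10⁻⁵ = 9.972×10⁻⁸ mol.
Rate: 9.972×10⁻⁸ mol / (4680 s × 0.141 L) = 1.5×10⁻¹⁰ M s⁻¹.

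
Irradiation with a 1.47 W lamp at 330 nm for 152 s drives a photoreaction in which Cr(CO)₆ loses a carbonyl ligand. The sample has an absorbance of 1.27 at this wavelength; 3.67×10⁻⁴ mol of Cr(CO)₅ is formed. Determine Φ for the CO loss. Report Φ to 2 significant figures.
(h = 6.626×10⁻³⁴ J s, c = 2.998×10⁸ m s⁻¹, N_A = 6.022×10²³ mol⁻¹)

Photon energy at 330 nm: hc/λ = (6.626×10⁻³⁴)(2.998×10⁸)/(330×10⁻⁹) = 6.020×10⁻¹⁹ J.
Energy delivered: (1.47 W)(152 s) = 223.4 J.
Photons incident: 223.4 / 6.020×10⁻¹⁹ = 3.711×10²⁰, i.e. 3.711×10²⁰/6.022×10²³ = 6.162×10⁻⁴ mol.
Fraction absorbed: 1 − 10^(−1.27) = 0.9463.
Photons absorbed: 0.9463 × 6.162×10⁻⁴ = 5.831×10⁻⁴ mol.
Φ = 3.67×10⁻⁴ mol / 5.831×10⁻⁴ mol photons = 0.63.

Φ = 0.63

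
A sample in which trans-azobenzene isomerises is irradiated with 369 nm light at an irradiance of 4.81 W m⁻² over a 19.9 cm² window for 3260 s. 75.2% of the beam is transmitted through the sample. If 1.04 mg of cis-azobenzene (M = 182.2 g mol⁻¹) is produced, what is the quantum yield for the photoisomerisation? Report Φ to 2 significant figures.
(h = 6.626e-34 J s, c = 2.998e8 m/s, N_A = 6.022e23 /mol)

Product: 1.04 mg / 182.2 g mol⁻¹ = 5.708e-6 mol.
Photon energy at 369 nm: hc/λ = (6.626e-34)(2.998e8)/(369e-9) = 5.383e-19 J.
Energy delivered: (4.81 W m⁻²)(19.9e-4 m²)(3260 s) = 31.20 J.
Photons incident: 31.20 / 5.383e-19 = 5.796e19, i.e. 5.796e19/6.022e23 = 9.625e-5 mol.
Fraction absorbed: 1 − 75.2/100 = 0.2480.
Photons absorbed: 0.2480 × 9.625e-5 = 2.387e-5 mol.
Φ = 5.708e-6 mol / 2.387e-5 mol photons = 0.24.

Φ = 0.24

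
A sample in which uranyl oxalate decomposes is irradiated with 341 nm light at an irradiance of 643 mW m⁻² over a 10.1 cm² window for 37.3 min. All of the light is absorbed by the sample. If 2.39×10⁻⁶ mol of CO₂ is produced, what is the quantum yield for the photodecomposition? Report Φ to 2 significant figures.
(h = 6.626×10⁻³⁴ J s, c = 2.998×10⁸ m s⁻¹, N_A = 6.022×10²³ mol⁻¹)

Φ = 0.58

Photon energy at 341 nm: hc/λ = (6.626×10⁻³⁴)(2.998×10⁸)/(341×10⁻⁹) = 5.825×10⁻¹⁹ J.
Energy delivered: (643 mW m⁻²)(10.1×10⁻⁴ m²)(2238 s) = 1.453 J.
Photons incident: 1.453 / 5.825×10⁻¹⁹ = 2.494×10¹⁸, i.e. 2.494×10¹⁸/6.022×10²³ = 4.141×10⁻⁶ mol.
Φ = 2.39×10⁻⁶ mol / 4.141×10⁻⁶ mol photons = 0.58.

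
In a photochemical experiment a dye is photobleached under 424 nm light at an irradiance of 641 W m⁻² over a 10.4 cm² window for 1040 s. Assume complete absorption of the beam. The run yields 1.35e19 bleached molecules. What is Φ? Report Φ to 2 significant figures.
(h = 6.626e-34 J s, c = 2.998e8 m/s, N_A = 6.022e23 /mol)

Φ = 0.0091

Product: 1.35e19 / 6.022e23 = 2.242e-5 mol.
Photon energy at 424 nm: hc/λ = (6.626e-34)(2.998e8)/(424e-9) = 4.685e-19 J.
Energy delivered: (641 W m⁻²)(10.4e-4 m²)(1040 s) = 693.3 J.
Photons incident: 693.3 / 4.685e-19 = 1.480e21, i.e. 1.480e21/6.022e23 = 0.002458 mol.
Φ = 2.242e-5 mol / 0.002458 mol photons = 0.0091.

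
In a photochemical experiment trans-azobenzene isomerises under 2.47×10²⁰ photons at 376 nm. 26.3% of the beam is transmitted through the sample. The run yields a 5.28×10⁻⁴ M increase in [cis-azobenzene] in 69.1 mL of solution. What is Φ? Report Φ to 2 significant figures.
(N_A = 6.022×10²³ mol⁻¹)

Φ = 0.12

Product: (5.28×10⁻⁴ M)(0.0691 L) = 3.648×10⁻⁵ mol.
Moles of photons: 2.47×10²⁰ / 6.022×10²³ = 4.102×10⁻⁴ mol.
Fraction absorbed: 1 − 26.3/100 = 0.7370.
Photons absorbed: 0.7370 × 4.102×10⁻⁴ = 3.023×10⁻⁴ mol.
Φ = 3.648×10⁻⁵ mol / 3.023×10⁻⁴ mol photons = 0.12.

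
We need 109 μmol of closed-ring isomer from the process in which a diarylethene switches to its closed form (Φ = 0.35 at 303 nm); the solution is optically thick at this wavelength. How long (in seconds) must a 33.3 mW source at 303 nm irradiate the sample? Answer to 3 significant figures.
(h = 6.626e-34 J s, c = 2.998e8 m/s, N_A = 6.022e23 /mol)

Product: 109 μmol = 1.09e-4 mol.
Photons that must be absorbed: 1.09e-4 / 0.35 = 3.114e-4 mol.
Photon energy: hc/λ = 6.556e-19 J; per mole, 3.948e5 J mol⁻¹.
Energy required: 3.114e-4 × 3.948e5 = 122.9 J.
Time: 122.9 J / 0.0333 W = 3690 s.

t ≈ 3690 s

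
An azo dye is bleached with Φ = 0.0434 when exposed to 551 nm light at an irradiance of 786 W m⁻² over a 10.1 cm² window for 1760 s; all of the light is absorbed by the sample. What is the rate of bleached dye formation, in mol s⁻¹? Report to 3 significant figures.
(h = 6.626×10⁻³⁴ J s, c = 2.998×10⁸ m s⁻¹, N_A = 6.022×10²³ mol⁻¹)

1.59×10⁻⁷ mol s⁻¹

Photon energy at 551 nm: hc/λ = (6.626×10⁻³⁴)(2.998×10⁸)/(551×10⁻⁹) = 3.605×10⁻¹⁹ J.
Energy delivered: (786 W m⁻²)(10.1×10⁻⁴ m²)(1760 s) = 1397 J.
Photons incident: 1397 / 3.605×10⁻¹⁹ = 3.875×10²¹, i.e. 3.875×10²¹/6.022×10²³ = 0.006435 mol.
Product formed: 0.0434 × 0.006435 = 2.793×10⁻⁴ mol.
Rate: 2.793×10⁻⁴ / 1760 s = 1.59×10⁻⁷ mol s⁻¹.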